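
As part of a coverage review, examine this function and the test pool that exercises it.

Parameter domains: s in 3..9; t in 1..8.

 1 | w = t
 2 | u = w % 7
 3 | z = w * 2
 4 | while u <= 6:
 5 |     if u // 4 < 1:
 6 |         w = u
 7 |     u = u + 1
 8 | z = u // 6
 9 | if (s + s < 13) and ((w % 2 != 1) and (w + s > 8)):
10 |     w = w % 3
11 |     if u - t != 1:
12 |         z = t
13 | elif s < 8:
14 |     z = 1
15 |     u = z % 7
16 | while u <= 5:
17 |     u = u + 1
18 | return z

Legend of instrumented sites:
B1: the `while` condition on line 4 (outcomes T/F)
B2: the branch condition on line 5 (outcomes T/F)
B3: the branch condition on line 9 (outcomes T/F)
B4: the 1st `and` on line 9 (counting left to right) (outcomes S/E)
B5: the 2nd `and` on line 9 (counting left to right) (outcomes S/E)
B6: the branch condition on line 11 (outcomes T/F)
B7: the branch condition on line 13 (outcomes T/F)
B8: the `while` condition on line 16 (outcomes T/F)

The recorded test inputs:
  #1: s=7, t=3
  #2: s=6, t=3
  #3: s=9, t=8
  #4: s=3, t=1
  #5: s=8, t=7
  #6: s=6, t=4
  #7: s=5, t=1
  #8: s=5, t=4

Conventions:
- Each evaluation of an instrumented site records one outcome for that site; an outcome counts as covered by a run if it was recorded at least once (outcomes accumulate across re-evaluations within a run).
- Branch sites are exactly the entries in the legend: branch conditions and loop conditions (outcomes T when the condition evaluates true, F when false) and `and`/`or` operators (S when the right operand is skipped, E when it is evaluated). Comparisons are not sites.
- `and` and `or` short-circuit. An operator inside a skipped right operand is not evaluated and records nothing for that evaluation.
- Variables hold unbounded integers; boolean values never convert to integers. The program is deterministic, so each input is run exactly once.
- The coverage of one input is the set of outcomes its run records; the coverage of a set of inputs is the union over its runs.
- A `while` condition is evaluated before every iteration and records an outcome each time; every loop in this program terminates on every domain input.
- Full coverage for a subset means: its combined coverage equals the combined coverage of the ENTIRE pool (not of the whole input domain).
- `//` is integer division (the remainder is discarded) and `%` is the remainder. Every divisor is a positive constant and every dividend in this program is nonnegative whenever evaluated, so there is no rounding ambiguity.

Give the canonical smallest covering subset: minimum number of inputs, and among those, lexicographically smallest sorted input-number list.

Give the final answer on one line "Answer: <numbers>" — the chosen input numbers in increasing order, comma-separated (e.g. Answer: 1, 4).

run #1 (s=7, t=3) runs B1->T, B2->T, B1->T, B2->F, B1->T, B2->F, B1->T, B2->F, B1->F, B4->S, B3->F, B7->T, B8->T, B8->T, ...; records B1=T, B1=F, B2=T, B2=F, B3=F, B4=S, B7=T, B8=T, B8=F
run #2 (s=6, t=3) runs B1->T, B2->T, B1->T, B2->F, B1->T, B2->F, B1->T, B2->F, B1->F, B4->E, B5->S, B3->F, B7->T, B8->T, ...; records B1=T, B1=F, B2=T, B2=F, B3=F, B4=E, B5=S, B7=T, B8=T, B8=F
run #3 (s=9, t=8) runs B1->T, B2->T, B1->T, B2->T, B1->T, B2->T, B1->T, B2->F, B1->T, B2->F, B1->T, B2->F, B1->F, B4->S, ...; records B1=T, B1=F, B2=T, B2=F, B3=F, B4=S, B7=F, B8=F
run #4 (s=3, t=1) runs B1->T, B2->T, B1->T, B2->T, B1->T, B2->T, B1->T, B2->F, B1->T, B2->F, B1->T, B2->F, B1->F, B4->E, ...; records B1=T, B1=F, B2=T, B2=F, B3=F, B4=E, B5=S, B7=T, B8=T, B8=F
run #5 (s=8, t=7) runs B1->T, B2->T, B1->T, B2->T, B1->T, B2->T, B1->T, B2->T, B1->T, B2->F, B1->T, B2->F, B1->T, B2->F, ...; records B1=T, B1=F, B2=T, B2=F, B3=F, B4=S, B7=F, B8=F
run #6 (s=6, t=4) runs B1->T, B2->F, B1->T, B2->F, B1->T, B2->F, B1->F, B4->E, B5->E, B3->T, B6->T, B8->F; records B1=T, B1=F, B2=F, B3=T, B4=E, B5=E, B6=T, B8=F
run #7 (s=5, t=1) runs B1->T, B2->T, B1->T, B2->T, B1->T, B2->T, B1->T, B2->F, B1->T, B2->F, B1->T, B2->F, B1->F, B4->E, ...; records B1=T, B1=F, B2=T, B2=F, B3=F, B4=E, B5=S, B7=T, B8=T, B8=F
run #8 (s=5, t=4) runs B1->T, B2->F, B1->T, B2->F, B1->T, B2->F, B1->F, B4->E, B5->E, B3->T, B6->T, B8->F; records B1=T, B1=F, B2=F, B3=T, B4=E, B5=E, B6=T, B8=F
pool-wide coverage (15 outcomes): B1=T, B1=F, B2=T, B2=F, B3=T, B3=F, B4=S, B4=E, B5=S, B5=E, B6=T, B7=T, B7=F, B8=T, B8=F
checked all size-1 subsets: none covers 15 outcomes (max 10/15)
checked all size-2 subsets: none covers 15 outcomes (max 13/15)
the canonical winner is {2, 3, 6}: size 3, full 15-outcome coverage, earliest index list among size-3 covers

Answer: 2, 3, 6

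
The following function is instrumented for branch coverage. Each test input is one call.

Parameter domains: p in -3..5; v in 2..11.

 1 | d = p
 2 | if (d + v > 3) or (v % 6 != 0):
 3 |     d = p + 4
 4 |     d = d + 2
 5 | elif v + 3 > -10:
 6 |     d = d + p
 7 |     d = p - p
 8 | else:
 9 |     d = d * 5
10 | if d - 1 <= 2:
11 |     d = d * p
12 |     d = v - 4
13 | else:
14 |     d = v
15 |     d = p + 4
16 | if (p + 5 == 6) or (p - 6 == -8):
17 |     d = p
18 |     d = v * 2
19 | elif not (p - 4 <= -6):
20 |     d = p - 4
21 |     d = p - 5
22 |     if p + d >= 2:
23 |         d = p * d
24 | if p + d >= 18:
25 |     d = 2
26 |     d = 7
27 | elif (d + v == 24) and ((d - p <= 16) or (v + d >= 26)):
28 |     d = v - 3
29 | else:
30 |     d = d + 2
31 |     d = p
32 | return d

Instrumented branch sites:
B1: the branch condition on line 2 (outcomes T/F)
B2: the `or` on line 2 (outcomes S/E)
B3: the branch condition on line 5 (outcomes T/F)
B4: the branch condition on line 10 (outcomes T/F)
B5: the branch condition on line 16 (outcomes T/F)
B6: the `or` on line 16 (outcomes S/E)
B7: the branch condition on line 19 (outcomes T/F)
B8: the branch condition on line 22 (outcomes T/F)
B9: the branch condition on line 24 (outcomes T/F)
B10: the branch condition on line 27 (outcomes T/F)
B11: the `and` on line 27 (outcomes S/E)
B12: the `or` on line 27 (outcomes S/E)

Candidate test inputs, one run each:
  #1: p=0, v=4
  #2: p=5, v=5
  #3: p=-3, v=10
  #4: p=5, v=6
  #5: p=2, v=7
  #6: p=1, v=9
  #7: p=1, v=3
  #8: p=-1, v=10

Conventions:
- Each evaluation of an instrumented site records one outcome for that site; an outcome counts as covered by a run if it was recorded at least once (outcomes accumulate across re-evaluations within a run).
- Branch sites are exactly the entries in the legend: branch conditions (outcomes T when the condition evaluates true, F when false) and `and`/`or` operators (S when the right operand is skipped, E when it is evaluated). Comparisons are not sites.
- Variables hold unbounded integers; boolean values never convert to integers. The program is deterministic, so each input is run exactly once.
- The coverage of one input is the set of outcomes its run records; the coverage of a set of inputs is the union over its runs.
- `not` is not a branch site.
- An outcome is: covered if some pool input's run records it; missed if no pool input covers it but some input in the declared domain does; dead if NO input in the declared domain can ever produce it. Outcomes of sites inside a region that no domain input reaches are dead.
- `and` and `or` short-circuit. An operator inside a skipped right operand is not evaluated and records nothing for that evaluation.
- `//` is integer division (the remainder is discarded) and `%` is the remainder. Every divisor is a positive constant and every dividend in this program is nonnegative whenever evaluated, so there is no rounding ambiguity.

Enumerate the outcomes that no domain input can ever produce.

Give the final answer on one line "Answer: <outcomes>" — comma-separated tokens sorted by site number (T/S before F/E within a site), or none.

checking every outcome against all 90 domain inputs:
  B3=F: never recorded by any domain input -> dead
  reachable outcomes have witnesses, e.g. B1=T (e.g. p=-3, v=2), B1=F (e.g. p=-3, v=6), B2=S (e.g. p=-3, v=7), B2=E (e.g. p=-3, v=2)

Answer: B3=F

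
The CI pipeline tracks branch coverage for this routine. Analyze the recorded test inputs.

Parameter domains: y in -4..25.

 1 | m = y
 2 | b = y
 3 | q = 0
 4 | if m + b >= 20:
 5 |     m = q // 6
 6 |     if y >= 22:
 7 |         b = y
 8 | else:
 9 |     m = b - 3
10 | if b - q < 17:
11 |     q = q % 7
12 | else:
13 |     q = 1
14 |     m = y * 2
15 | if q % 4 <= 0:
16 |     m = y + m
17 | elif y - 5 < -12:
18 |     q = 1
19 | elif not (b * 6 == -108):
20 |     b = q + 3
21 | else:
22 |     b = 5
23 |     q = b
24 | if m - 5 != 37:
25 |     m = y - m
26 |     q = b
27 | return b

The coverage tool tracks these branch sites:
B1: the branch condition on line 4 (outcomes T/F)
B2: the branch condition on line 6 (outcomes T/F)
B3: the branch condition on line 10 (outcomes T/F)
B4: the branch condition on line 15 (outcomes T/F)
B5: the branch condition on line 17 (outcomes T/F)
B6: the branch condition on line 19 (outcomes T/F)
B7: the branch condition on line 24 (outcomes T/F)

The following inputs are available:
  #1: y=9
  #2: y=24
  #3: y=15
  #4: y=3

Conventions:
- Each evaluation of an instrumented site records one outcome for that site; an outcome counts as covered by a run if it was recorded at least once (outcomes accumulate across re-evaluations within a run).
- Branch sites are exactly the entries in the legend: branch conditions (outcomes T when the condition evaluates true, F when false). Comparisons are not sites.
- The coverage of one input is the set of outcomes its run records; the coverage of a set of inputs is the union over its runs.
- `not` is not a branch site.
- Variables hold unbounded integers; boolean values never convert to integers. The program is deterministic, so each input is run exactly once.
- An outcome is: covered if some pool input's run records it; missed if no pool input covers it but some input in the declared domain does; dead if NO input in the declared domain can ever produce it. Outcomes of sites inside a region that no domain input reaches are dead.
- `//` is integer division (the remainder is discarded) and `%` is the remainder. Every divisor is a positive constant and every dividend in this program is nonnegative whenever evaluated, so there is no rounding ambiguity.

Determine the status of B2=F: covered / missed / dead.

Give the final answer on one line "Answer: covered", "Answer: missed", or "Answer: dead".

B2=F is recorded by pool input(s) 3 -> covered

Answer: covered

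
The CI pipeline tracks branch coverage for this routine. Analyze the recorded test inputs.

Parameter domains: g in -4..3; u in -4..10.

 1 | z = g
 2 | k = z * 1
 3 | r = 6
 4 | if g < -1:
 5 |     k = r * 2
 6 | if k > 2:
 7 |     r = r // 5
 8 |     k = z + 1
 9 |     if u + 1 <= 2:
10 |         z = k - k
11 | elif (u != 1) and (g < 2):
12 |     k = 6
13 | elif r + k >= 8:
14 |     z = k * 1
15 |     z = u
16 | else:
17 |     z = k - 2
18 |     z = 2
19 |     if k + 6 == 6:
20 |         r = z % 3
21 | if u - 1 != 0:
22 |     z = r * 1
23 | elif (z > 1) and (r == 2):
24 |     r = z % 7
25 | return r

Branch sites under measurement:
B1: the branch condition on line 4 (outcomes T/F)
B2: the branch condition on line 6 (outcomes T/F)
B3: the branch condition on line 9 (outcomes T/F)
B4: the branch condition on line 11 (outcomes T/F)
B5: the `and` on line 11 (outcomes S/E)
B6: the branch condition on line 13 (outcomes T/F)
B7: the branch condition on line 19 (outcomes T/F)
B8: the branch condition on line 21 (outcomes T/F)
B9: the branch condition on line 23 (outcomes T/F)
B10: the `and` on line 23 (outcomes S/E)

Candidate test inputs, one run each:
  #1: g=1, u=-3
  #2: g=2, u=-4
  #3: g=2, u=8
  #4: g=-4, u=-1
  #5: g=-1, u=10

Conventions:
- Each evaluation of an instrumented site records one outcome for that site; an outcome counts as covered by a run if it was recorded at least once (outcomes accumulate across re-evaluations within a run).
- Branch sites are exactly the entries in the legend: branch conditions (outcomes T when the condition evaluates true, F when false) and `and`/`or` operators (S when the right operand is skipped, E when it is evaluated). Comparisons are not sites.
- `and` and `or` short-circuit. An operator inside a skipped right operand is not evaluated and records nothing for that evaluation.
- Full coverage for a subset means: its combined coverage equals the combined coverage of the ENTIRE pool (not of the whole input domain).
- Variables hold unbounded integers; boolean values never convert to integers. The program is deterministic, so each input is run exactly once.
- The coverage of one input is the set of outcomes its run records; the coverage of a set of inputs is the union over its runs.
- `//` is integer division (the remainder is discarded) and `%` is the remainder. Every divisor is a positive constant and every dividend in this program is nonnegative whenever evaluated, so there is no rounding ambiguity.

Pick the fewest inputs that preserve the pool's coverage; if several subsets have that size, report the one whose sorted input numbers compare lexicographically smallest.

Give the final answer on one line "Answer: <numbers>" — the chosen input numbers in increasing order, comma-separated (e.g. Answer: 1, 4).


#1 (g=1, u=-3) -> B1->F, B2->F, B5->E, B4->T, B8->T; covered: B1=F, B2=F, B4=T, B5=E, B8=T
#2 (g=2, u=-4) -> B1->F, B2->F, B5->E, B4->F, B6->T, B8->T; covered: B1=F, B2=F, B4=F, B5=E, B6=T, B8=T
#3 (g=2, u=8) -> B1->F, B2->F, B5->E, B4->F, B6->T, B8->T; covered: B1=F, B2=F, B4=F, B5=E, B6=T, B8=T
#4 (g=-4, u=-1) -> B1->T, B2->T, B3->T, B8->T; covered: B1=T, B2=T, B3=T, B8=T
#5 (g=-1, u=10) -> B1->F, B2->F, B5->E, B4->T, B8->T; covered: B1=F, B2=F, B4=T, B5=E, B8=T
together the pool reaches 10 outcomes: B1=T, B1=F, B2=T, B2=F, B3=T, B4=T, B4=F, B5=E, B6=T, B8=T
every size-1 subset falls short of the 10 outcomes (best: 6/10)
every size-2 subset falls short of the 10 outcomes (best: 9/10)
the canonical winner is {1, 2, 4}: size 3, full 10-outcome coverage, earliest index list among size-3 covers
Answer: 1, 2, 4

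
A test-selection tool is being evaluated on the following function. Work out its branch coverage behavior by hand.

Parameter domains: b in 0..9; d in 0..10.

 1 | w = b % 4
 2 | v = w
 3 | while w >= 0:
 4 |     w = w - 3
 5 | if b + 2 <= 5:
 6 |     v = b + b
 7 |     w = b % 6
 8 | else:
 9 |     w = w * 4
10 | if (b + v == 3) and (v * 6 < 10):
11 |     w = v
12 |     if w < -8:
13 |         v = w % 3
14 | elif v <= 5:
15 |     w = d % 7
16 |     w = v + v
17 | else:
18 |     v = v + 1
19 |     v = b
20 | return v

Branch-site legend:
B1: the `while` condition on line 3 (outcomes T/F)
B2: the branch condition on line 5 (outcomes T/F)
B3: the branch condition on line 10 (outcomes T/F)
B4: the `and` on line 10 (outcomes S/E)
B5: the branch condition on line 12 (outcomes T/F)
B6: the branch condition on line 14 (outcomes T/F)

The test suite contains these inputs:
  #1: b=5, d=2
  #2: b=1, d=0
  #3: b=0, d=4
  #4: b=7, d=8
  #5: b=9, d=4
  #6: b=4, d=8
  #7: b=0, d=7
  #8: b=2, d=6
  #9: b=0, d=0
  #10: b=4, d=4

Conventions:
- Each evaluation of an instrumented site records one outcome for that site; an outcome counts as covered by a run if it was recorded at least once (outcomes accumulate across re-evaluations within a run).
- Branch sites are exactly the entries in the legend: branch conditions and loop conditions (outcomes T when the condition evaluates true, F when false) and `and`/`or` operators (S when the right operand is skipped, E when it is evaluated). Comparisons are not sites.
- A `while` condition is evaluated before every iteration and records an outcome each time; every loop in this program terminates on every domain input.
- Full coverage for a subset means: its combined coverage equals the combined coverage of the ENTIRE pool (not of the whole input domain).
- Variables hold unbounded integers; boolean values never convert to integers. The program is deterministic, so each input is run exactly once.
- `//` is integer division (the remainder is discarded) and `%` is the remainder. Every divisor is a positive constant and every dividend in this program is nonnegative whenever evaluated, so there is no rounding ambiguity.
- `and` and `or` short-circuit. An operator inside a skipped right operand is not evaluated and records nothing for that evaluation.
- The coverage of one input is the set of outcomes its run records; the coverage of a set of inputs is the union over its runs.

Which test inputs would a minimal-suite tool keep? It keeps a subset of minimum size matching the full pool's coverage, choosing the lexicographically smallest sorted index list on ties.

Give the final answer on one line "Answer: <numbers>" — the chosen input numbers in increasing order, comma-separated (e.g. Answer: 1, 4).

test 1 (b=5, d=2) fires B1->T, B1->F, B2->F, B4->S, B3->F, B6->T; hits B1=T, B1=F, B2=F, B3=F, B4=S, B6=T
test 2 (b=1, d=0) fires B1->T, B1->F, B2->T, B4->E, B3->F, B6->T; hits B1=T, B1=F, B2=T, B3=F, B4=E, B6=T
test 3 (b=0, d=4) fires B1->T, B1->F, B2->T, B4->S, B3->F, B6->T; hits B1=T, B1=F, B2=T, B3=F, B4=S, B6=T
test 4 (b=7, d=8) fires B1->T, B1->T, B1->F, B2->F, B4->S, B3->F, B6->T; hits B1=T, B1=F, B2=F, B3=F, B4=S, B6=T
test 5 (b=9, d=4) fires B1->T, B1->F, B2->F, B4->S, B3->F, B6->T; hits B1=T, B1=F, B2=F, B3=F, B4=S, B6=T
test 6 (b=4, d=8) fires B1->T, B1->F, B2->F, B4->S, B3->F, B6->T; hits B1=T, B1=F, B2=F, B3=F, B4=S, B6=T
test 7 (b=0, d=7) fires B1->T, B1->F, B2->T, B4->S, B3->F, B6->T; hits B1=T, B1=F, B2=T, B3=F, B4=S, B6=T
test 8 (b=2, d=6) fires B1->T, B1->F, B2->T, B4->S, B3->F, B6->T; hits B1=T, B1=F, B2=T, B3=F, B4=S, B6=T
test 9 (b=0, d=0) fires B1->T, B1->F, B2->T, B4->S, B3->F, B6->T; hits B1=T, B1=F, B2=T, B3=F, B4=S, B6=T
test 10 (b=4, d=4) fires B1->T, B1->F, B2->F, B4->S, B3->F, B6->T; hits B1=T, B1=F, B2=F, B3=F, B4=S, B6=T
pool-wide coverage (8 outcomes): B1=T, B1=F, B2=T, B2=F, B3=F, B4=S, B4=E, B6=T
no size-1 subset reaches all 8 outcomes (best union: 6/8)
the canonical winner is {1, 2}: size 2, full 8-outcome coverage, earliest index list among size-2 covers

Answer: 1, 2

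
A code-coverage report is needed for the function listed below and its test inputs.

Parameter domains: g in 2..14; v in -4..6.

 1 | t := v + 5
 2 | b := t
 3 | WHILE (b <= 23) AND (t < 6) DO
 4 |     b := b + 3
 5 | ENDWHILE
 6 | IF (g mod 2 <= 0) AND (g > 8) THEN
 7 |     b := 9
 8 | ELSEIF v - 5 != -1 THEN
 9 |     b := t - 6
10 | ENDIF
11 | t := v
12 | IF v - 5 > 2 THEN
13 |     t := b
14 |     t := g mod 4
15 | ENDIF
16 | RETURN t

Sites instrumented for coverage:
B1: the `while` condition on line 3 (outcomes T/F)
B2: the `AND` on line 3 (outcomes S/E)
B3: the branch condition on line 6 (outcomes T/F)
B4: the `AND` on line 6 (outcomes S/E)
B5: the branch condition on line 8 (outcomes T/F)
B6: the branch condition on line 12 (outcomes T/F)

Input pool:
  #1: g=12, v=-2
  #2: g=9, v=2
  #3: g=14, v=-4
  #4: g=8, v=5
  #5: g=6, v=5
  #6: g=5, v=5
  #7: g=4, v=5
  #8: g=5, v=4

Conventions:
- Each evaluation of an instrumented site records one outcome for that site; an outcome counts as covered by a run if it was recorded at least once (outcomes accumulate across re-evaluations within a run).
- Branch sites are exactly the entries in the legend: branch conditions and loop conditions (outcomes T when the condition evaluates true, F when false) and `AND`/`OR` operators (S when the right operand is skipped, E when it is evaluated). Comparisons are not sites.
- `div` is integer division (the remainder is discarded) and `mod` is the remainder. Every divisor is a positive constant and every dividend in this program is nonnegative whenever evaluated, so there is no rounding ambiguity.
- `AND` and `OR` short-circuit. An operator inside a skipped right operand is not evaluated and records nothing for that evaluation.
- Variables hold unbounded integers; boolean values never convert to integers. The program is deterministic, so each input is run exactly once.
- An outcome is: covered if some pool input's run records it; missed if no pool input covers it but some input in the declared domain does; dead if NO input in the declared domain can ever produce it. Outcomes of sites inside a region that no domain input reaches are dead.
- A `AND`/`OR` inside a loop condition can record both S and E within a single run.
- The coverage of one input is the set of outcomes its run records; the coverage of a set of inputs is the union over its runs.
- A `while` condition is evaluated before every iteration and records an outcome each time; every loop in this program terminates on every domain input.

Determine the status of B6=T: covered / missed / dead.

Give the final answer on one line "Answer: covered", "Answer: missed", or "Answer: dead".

no pool input records B6=T
checking all 143 inputs in the declared domain: B6=T is never recorded -> dead

Answer: dead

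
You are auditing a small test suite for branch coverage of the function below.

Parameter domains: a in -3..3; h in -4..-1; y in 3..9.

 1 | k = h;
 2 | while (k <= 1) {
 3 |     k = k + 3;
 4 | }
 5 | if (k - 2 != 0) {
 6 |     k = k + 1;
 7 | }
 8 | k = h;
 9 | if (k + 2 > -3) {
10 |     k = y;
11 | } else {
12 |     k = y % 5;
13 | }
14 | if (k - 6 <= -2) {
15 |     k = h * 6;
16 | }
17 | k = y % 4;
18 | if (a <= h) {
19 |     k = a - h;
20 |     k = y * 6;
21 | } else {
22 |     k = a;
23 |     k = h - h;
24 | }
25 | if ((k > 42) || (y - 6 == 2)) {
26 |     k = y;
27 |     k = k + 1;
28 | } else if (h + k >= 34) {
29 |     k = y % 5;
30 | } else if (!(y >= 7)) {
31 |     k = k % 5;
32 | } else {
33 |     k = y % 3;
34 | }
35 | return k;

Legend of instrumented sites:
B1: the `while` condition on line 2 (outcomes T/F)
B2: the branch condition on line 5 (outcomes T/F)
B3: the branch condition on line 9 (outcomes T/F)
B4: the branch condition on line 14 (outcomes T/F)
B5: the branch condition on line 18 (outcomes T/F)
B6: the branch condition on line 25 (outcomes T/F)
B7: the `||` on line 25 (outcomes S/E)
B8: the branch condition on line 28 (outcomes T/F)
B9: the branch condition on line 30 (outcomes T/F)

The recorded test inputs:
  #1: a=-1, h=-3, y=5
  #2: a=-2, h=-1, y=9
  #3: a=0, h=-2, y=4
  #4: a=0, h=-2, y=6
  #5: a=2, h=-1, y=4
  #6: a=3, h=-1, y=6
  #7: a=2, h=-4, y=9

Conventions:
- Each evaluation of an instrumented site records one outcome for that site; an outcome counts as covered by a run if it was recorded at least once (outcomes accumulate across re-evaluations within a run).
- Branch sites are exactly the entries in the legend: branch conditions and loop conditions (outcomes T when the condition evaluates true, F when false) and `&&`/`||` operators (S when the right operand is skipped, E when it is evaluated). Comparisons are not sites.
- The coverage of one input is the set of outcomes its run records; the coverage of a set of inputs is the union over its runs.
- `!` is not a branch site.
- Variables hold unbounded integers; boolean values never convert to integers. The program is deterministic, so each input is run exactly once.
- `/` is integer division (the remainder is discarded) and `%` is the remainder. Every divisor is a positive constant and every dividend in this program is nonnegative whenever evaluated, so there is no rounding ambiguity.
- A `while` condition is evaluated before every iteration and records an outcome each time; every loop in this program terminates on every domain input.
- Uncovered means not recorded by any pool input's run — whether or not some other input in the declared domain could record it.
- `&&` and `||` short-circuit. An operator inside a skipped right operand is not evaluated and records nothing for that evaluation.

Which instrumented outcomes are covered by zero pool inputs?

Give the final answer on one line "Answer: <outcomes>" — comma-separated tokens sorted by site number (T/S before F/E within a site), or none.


run #1 (a=-1, h=-3, y=5) records B1=T, B1=F, B2=T, B3=T, B4=F, B5=F, B6=F, B7=E, B8=F, B9=T
run #2 (a=-2, h=-1, y=9) records B1=T, B1=F, B2=F, B3=T, B4=F, B5=T, B6=T, B7=S
run #3 (a=0, h=-2, y=4) records B1=T, B1=F, B2=T, B3=T, B4=T, B5=F, B6=F, B7=E, B8=F, B9=T
run #4 (a=0, h=-2, y=6) records B1=T, B1=F, B2=T, B3=T, B4=F, B5=F, B6=F, B7=E, B8=F, B9=T
run #5 (a=2, h=-1, y=4) records B1=T, B1=F, B2=F, B3=T, B4=T, B5=F, B6=F, B7=E, B8=F, B9=T
run #6 (a=3, h=-1, y=6) records B1=T, B1=F, B2=F, B3=T, B4=F, B5=F, B6=F, B7=E, B8=F, B9=T
run #7 (a=2, h=-4, y=9) records B1=T, B1=F, B2=F, B3=T, B4=F, B5=F, B6=F, B7=E, B8=F, B9=F
union over the pool: B1=T, B1=F, B2=T, B2=F, B3=T, B4=T, B4=F, B5=T, B5=F, B6=T, B6=F, B7=S, B7=E, B8=F, B9=T, B9=F
uncovered (2 of 18): B3=F, B8=T
Answer: B3=F, B8=T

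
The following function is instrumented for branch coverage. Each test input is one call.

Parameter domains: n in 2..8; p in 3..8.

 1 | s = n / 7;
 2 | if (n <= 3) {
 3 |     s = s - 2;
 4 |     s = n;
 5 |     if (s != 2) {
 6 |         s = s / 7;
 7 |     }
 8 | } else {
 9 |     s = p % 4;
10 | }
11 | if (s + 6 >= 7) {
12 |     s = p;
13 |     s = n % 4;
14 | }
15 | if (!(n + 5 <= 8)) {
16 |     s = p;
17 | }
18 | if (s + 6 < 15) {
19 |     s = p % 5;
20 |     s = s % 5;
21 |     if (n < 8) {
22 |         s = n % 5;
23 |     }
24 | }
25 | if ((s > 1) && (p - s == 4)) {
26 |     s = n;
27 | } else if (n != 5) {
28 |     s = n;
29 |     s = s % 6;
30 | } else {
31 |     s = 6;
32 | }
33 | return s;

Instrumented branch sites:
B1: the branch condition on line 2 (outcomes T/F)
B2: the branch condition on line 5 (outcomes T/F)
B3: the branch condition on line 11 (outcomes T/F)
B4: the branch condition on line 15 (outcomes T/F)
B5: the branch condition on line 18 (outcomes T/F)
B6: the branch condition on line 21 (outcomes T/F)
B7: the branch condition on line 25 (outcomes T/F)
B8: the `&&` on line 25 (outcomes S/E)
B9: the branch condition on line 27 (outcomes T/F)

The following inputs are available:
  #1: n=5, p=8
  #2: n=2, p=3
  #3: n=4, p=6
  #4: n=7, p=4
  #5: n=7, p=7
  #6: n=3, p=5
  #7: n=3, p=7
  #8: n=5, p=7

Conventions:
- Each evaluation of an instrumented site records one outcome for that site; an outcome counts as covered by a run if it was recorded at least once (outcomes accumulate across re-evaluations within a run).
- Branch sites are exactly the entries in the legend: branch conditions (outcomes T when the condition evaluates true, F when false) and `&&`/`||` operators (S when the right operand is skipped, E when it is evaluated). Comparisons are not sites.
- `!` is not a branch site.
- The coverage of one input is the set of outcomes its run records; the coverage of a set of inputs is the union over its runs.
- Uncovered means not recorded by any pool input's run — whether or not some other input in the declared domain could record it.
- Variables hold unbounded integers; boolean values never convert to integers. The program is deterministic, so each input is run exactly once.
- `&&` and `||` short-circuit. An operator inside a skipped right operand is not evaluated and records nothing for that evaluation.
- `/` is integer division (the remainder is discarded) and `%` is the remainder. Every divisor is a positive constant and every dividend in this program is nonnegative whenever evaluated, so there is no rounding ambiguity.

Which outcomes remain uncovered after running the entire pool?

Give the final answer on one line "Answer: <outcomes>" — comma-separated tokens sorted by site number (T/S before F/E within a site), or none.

run #1 (n=5, p=8) runs B1->F, B3->F, B4->T, B5->T, B6->T, B8->S, B7->F, B9->F; records B1=F, B3=F, B4=T, B5=T, B6=T, B7=F, B8=S, B9=F
run #2 (n=2, p=3) runs B1->T, B2->F, B3->T, B4->F, B5->T, B6->T, B8->E, B7->F, B9->T; records B1=T, B2=F, B3=T, B4=F, B5=T, B6=T, B7=F, B8=E, B9=T
run #3 (n=4, p=6) runs B1->F, B3->T, B4->T, B5->T, B6->T, B8->E, B7->F, B9->T; records B1=F, B3=T, B4=T, B5=T, B6=T, B7=F, B8=E, B9=T
run #4 (n=7, p=4) runs B1->F, B3->F, B4->T, B5->T, B6->T, B8->E, B7->F, B9->T; records B1=F, B3=F, B4=T, B5=T, B6=T, B7=F, B8=E, B9=T
run #5 (n=7, p=7) runs B1->F, B3->T, B4->T, B5->T, B6->T, B8->E, B7->F, B9->T; records B1=F, B3=T, B4=T, B5=T, B6=T, B7=F, B8=E, B9=T
run #6 (n=3, p=5) runs B1->T, B2->T, B3->F, B4->F, B5->T, B6->T, B8->E, B7->F, B9->T; records B1=T, B2=T, B3=F, B4=F, B5=T, B6=T, B7=F, B8=E, B9=T
run #7 (n=3, p=7) runs B1->T, B2->T, B3->F, B4->F, B5->T, B6->T, B8->E, B7->T; records B1=T, B2=T, B3=F, B4=F, B5=T, B6=T, B7=T, B8=E
run #8 (n=5, p=7) runs B1->F, B3->T, B4->T, B5->T, B6->T, B8->S, B7->F, B9->F; records B1=F, B3=T, B4=T, B5=T, B6=T, B7=F, B8=S, B9=F
union over the pool: B1=T, B1=F, B2=T, B2=F, B3=T, B3=F, B4=T, B4=F, B5=T, B6=T, B7=T, B7=F, B8=S, B8=E, B9=T, B9=F
uncovered (2 of 18): B5=F, B6=F

Answer: B5=F, B6=F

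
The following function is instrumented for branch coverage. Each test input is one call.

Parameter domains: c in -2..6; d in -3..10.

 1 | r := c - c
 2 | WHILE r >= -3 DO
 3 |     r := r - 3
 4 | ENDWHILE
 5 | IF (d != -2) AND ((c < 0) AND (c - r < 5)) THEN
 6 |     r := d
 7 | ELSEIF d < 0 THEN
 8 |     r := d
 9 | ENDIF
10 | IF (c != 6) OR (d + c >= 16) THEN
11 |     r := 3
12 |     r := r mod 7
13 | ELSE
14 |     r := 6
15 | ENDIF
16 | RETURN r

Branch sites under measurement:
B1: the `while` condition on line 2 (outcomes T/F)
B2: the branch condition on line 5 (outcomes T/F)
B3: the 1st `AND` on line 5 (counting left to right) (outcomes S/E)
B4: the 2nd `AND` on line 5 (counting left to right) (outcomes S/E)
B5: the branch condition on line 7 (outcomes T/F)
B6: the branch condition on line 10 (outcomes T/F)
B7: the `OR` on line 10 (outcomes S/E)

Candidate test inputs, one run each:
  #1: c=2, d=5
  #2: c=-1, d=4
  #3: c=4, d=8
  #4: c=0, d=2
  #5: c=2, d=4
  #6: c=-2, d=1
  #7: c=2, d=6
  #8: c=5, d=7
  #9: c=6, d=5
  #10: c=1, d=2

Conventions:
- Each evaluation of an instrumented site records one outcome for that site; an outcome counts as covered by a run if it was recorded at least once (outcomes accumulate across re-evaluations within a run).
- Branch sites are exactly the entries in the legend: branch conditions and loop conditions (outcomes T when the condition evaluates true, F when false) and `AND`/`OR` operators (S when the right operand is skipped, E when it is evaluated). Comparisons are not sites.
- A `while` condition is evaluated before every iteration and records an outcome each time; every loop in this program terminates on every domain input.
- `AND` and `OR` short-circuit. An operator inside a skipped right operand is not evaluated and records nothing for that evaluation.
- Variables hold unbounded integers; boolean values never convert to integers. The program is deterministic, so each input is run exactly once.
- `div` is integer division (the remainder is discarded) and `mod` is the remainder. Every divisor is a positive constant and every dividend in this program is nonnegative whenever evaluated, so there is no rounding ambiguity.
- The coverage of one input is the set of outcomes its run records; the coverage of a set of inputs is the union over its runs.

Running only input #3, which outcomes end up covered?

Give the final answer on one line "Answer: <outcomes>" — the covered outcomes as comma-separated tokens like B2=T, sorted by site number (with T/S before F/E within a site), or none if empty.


Running input #3 (c=4, d=8), event by event:
  B1->T, B1->T, B1->F, B3->E, B4->S, B2->F, B5->F, B7->S, B6->T
collecting distinct outcomes: B1=T, B1=F, B2=F, B3=E, B4=S, B5=F, B6=T, B7=S
Answer: B1=T, B1=F, B2=F, B3=E, B4=S, B5=F, B6=T, B7=S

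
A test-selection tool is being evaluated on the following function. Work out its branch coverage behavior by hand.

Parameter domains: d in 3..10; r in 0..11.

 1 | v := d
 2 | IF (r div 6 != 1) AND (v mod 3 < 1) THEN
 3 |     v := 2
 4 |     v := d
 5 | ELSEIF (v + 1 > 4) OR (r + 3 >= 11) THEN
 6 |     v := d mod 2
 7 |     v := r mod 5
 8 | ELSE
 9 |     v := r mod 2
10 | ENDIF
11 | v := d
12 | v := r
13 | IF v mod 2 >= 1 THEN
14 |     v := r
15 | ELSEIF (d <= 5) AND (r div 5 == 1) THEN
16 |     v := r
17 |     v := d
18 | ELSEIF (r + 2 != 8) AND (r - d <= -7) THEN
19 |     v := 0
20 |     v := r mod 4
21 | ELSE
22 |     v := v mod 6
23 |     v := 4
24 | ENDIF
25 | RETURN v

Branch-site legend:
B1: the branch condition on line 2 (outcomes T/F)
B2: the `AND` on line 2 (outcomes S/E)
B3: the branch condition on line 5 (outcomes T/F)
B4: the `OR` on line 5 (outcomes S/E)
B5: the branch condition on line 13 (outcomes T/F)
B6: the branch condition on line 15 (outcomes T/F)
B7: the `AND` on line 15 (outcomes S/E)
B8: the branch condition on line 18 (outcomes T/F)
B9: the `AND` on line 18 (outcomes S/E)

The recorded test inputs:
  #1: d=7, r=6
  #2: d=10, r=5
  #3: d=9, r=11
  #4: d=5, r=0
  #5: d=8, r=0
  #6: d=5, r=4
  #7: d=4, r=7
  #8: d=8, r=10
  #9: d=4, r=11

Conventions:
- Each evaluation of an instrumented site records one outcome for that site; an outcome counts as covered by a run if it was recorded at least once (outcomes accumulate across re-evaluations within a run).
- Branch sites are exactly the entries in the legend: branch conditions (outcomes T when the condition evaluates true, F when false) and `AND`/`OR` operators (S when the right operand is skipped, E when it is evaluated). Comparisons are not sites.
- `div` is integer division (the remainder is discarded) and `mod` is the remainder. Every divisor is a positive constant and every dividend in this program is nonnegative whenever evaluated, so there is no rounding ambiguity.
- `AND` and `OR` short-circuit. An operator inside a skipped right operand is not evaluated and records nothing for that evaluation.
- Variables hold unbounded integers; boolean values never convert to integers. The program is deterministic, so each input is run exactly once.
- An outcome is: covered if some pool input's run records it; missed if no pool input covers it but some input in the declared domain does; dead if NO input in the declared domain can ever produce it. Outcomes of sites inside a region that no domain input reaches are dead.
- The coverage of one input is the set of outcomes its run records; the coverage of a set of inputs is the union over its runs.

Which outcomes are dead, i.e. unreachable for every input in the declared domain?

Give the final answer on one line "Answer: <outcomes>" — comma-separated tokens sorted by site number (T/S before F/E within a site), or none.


running all 96 domain inputs and tallying outcomes:
  reachable outcomes have witnesses, e.g. B1=T (e.g. d=3, r=0), B1=F (e.g. d=3, r=6), B2=S (e.g. d=3, r=6), B2=E (e.g. d=3, r=0)
Answer: none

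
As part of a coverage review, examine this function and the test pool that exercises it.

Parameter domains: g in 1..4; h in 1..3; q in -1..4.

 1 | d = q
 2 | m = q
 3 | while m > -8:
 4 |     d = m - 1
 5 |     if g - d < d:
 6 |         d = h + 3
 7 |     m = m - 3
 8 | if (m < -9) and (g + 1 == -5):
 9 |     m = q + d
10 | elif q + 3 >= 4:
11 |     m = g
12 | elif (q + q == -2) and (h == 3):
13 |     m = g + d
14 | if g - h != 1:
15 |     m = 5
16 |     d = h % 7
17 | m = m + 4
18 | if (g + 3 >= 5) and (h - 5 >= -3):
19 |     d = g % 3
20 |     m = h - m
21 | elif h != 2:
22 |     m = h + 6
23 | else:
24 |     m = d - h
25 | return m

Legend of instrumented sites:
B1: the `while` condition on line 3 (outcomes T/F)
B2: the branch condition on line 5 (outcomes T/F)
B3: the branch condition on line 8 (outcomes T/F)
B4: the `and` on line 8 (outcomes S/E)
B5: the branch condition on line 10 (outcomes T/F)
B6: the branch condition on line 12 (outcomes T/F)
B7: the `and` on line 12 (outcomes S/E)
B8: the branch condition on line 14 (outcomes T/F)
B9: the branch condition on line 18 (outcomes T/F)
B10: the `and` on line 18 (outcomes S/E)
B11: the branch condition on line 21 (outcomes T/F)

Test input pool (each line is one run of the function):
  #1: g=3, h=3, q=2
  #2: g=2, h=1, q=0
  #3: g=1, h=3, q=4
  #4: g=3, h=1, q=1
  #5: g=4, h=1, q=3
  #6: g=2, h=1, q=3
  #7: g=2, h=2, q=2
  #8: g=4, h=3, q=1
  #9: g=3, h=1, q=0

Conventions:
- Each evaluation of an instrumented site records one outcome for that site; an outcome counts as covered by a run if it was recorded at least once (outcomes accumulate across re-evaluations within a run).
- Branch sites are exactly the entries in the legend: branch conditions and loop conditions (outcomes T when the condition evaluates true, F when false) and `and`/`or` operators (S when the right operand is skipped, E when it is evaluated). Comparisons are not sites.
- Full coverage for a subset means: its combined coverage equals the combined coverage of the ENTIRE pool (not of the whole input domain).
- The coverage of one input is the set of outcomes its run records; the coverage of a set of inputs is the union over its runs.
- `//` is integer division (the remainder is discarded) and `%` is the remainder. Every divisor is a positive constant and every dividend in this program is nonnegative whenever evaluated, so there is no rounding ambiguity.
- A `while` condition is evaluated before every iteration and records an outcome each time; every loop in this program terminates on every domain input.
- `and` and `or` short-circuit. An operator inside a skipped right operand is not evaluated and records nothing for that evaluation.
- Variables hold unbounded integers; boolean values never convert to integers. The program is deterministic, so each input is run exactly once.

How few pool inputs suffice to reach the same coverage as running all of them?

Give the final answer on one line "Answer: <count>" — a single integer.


input #1, g=3, h=3, q=2: events B1->T, B2->F, B1->T, B2->F, B1->T, B2->F, B1->T, B2->F, B1->F, B4->E, B3->F, B5->T, B8->T, B10->E, ...; outcomes B1=T, B1=F, B2=F, B3=F, B4=E, B5=T, B8=T, B9=T, B10=E
input #2, g=2, h=1, q=0: events B1->T, B2->F, B1->T, B2->F, B1->T, B2->F, B1->F, B4->S, B3->F, B5->F, B7->S, B6->F, B8->F, B10->E, ...; outcomes B1=T, B1=F, B2=F, B3=F, B4=S, B5=F, B6=F, B7=S, B8=F, B9=F, B10=E, B11=T
input #3, g=1, h=3, q=4: events B1->T, B2->T, B1->T, B2->F, B1->T, B2->F, B1->T, B2->F, B1->F, B4->S, B3->F, B5->T, B8->T, B10->S, ...; outcomes B1=T, B1=F, B2=T, B2=F, B3=F, B4=S, B5=T, B8=T, B9=F, B10=S, B11=T
input #4, g=3, h=1, q=1: events B1->T, B2->F, B1->T, B2->F, B1->T, B2->F, B1->F, B4->S, B3->F, B5->T, B8->T, B10->E, B9->F, B11->T; outcomes B1=T, B1=F, B2=F, B3=F, B4=S, B5=T, B8=T, B9=F, B10=E, B11=T
input #5, g=4, h=1, q=3: events B1->T, B2->F, B1->T, B2->F, B1->T, B2->F, B1->T, B2->F, B1->F, B4->S, B3->F, B5->T, B8->T, B10->E, ...; outcomes B1=T, B1=F, B2=F, B3=F, B4=S, B5=T, B8=T, B9=F, B10=E, B11=T
input #6, g=2, h=1, q=3: events B1->T, B2->T, B1->T, B2->F, B1->T, B2->F, B1->T, B2->F, B1->F, B4->S, B3->F, B5->T, B8->F, B10->E, ...; outcomes B1=T, B1=F, B2=T, B2=F, B3=F, B4=S, B5=T, B8=F, B9=F, B10=E, B11=T
input #7, g=2, h=2, q=2: events B1->T, B2->F, B1->T, B2->F, B1->T, B2->F, B1->T, B2->F, B1->F, B4->E, B3->F, B5->T, B8->T, B10->E, ...; outcomes B1=T, B1=F, B2=F, B3=F, B4=E, B5=T, B8=T, B9=T, B10=E
input #8, g=4, h=3, q=1: events B1->T, B2->F, B1->T, B2->F, B1->T, B2->F, B1->F, B4->S, B3->F, B5->T, B8->F, B10->E, B9->T; outcomes B1=T, B1=F, B2=F, B3=F, B4=S, B5=T, B8=F, B9=T, B10=E
input #9, g=3, h=1, q=0: events B1->T, B2->F, B1->T, B2->F, B1->T, B2->F, B1->F, B4->S, B3->F, B5->F, B7->S, B6->F, B8->T, B10->E, ...; outcomes B1=T, B1=F, B2=F, B3=F, B4=S, B5=F, B6=F, B7=S, B8=T, B9=F, B10=E, B11=T
together the pool reaches 18 outcomes: B1=T, B1=F, B2=T, B2=F, B3=F, B4=S, B4=E, B5=T, B5=F, B6=F, B7=S, B8=T, B8=F, B9=T, B9=F, B10=S, B10=E, B11=T
every size-1 subset falls short of the 18 outcomes (best: 12/18)
every size-2 subset falls short of the 18 outcomes (best: 16/18)
size 3: inputs {1, 2, 3} cover all 18 outcomes, and no lexicographically smaller subset of this size does
Answer: 3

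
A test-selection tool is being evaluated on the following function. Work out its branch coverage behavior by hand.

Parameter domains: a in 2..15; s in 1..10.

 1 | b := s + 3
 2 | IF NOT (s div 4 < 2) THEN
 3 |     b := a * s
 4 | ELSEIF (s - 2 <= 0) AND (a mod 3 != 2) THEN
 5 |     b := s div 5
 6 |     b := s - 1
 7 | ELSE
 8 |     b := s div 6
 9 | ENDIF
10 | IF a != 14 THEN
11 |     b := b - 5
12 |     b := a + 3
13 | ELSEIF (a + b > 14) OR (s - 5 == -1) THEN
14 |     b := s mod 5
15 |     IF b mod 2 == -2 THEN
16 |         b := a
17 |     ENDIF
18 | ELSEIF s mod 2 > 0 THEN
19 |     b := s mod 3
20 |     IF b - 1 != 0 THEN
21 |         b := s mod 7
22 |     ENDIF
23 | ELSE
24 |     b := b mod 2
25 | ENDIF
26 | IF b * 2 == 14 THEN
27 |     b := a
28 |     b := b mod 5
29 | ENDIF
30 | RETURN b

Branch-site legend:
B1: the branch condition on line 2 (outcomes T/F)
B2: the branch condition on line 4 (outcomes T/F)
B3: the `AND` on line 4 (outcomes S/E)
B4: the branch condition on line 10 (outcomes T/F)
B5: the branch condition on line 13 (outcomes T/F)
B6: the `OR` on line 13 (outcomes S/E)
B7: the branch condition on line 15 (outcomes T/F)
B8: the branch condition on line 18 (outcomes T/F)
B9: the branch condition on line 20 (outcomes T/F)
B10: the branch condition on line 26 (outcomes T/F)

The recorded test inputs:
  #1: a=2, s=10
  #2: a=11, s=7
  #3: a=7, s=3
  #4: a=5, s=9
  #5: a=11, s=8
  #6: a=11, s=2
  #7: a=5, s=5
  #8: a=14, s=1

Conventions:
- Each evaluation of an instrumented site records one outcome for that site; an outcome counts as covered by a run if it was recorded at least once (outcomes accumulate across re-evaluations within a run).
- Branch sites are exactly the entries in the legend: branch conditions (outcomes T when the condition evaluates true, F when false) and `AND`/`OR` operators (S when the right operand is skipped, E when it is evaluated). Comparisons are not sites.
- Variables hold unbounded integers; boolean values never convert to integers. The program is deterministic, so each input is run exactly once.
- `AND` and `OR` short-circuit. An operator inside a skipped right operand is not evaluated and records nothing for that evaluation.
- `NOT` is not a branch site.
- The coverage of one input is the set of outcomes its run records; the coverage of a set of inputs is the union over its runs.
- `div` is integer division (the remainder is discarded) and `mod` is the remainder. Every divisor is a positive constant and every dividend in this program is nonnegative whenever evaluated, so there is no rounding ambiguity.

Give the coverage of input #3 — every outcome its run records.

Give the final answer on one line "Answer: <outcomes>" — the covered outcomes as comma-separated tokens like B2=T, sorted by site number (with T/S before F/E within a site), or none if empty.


Tracing the run of input #3 (a=7, s=3):
  B1->F, B3->S, B2->F, B4->T, B10->F
collecting distinct outcomes: B1=F, B2=F, B3=S, B4=T, B10=F
Answer: B1=F, B2=F, B3=S, B4=T, B10=F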